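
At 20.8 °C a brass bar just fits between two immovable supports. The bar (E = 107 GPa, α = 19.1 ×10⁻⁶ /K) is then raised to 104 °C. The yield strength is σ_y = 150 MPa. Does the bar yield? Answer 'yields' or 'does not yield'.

ΔT = 83.20 K. Constrained thermal stress σ = E·α·ΔT = 107.0×10³ MPa × 19.1×10⁻⁶ × 83.20 = 170 MPa (compressive).
Compare to σ_y = 150 MPa: σ ≥ σ_y, so it yields.

yields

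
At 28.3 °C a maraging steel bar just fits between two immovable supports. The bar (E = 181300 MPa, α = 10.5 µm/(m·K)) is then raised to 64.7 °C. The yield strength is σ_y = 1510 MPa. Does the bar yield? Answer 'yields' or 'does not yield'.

does not yield

E = 181300 MPa = 181.3 GPa.
ΔT = 36.40 K. Constrained thermal stress σ = E·α·ΔT = 181.3×10³ MPa × 10.5×10⁻⁶ × 36.40 = 69.3 MPa (compressive).
Compare to σ_y = 1510 MPa: σ < σ_y, so it does not yield.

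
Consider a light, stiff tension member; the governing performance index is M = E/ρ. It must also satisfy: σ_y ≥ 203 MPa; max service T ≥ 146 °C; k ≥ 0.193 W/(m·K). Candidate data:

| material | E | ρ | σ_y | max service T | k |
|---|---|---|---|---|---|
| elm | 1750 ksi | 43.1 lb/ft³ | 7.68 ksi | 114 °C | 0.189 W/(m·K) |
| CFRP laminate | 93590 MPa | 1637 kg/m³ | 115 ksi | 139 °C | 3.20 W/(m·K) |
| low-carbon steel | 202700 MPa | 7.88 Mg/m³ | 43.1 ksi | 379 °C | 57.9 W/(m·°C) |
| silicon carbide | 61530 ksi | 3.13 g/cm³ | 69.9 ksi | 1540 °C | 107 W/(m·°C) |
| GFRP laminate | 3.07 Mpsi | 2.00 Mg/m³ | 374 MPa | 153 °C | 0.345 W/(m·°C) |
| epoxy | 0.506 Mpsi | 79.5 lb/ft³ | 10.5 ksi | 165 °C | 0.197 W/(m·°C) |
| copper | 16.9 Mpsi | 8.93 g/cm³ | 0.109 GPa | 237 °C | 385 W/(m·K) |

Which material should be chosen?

silicon carbide

Screen on constraints: σ_y ≥ 203 MPa; max service T ≥ 146 °C; k ≥ 0.193 W/(m·K). Survivors: low-carbon steel, silicon carbide, GFRP laminate.
Normalizing units and computing the index:
  low-carbon steel: E = 202.7 GPa, ρ = 7880 kg/m³
  silicon carbide: E = 424.2 GPa, ρ = 3130 kg/m³
  GFRP laminate: E = 21.17 GPa, ρ = 2000 kg/m³
  silicon carbide: M = 136 MN·m/kg
  low-carbon steel: M = 25.7 MN·m/kg
  GFRP laminate: M = 10.6 MN·m/kg
Silicon carbide has the largest M.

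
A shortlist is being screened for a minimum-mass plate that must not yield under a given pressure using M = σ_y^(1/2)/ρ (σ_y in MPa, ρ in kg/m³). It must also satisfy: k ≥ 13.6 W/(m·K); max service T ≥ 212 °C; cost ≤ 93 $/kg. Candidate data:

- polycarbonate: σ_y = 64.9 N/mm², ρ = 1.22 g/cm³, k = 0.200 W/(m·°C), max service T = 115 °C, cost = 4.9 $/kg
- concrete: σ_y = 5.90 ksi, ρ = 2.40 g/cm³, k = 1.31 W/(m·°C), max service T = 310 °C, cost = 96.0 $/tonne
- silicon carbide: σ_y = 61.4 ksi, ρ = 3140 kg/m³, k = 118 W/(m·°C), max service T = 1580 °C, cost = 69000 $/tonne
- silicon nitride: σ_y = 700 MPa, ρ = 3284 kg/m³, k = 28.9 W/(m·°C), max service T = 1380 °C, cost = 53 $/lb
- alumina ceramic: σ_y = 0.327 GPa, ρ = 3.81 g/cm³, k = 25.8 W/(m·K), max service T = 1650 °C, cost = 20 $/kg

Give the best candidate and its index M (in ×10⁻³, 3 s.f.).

silicon carbide, M = 6.55×10⁻³

Screen on constraints: k ≥ 13.6 W/(m·K); max service T ≥ 212 °C; cost ≤ 93 $/kg. Survivors: silicon carbide, alumina ceramic.
In SI units:
  silicon carbide: σ_y = 423.3 MPa, ρ = 3140 kg/m³
  alumina ceramic: σ_y = 327.0 MPa, ρ = 3810 kg/m³
  silicon carbide: M = 6.55×10⁻³
  alumina ceramic: M = 4.75×10⁻³
The maximum is for silicon carbide.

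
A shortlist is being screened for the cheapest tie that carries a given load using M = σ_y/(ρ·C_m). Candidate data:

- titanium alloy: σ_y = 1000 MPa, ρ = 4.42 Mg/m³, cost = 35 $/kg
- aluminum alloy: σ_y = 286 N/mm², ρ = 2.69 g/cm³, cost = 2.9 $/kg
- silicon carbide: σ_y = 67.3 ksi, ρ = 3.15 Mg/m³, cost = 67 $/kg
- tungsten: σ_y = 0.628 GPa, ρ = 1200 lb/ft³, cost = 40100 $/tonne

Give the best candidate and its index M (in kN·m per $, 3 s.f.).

aluminum alloy, M = 36.7 kN·m per $

Normalizing units and computing the index:
  titanium alloy: σ_y = 1000 MPa, ρ = 4420 kg/m³, cost = 35.00 $/kg
  aluminum alloy: σ_y = 286.0 MPa, ρ = 2690 kg/m³, cost = 2.900 $/kg
  silicon carbide: σ_y = 464.0 MPa, ρ = 3150 kg/m³, cost = 67.00 $/kg
  tungsten: σ_y = 628.0 MPa, ρ = 19220 kg/m³, cost = 40.10 $/kg
  aluminum alloy: M = 36.7 kN·m per $
  titanium alloy: M = 6.46 kN·m per $
  silicon carbide: M = 2.20 kN·m per $
  tungsten: M = 0.815 kN·m per $
Aluminum alloy ranks first.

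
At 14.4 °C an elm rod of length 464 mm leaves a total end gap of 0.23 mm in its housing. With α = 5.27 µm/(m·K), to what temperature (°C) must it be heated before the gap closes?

108 °C

α·L₀·ΔT = 0.23 mm ⇒ ΔT = 0.23 / (5.27×10⁻⁶ × 464.0) = 94.06 K.
T = 14.4 + 94.06 = 108.5 °C.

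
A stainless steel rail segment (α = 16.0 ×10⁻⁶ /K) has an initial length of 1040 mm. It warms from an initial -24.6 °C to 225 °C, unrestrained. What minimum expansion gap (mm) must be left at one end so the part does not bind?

4.15 mm

ΔT = 225 − (-24.6) = 249.6 K.
ΔL = α·L₀·ΔT = 16.0×10⁻⁶ × 1040 mm × 249.6 K = 4.15 mm.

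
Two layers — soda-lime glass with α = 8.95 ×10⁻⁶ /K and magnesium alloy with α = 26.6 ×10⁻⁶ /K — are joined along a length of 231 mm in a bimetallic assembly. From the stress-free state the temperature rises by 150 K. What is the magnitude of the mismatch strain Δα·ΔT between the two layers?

Δα = |8.95 − 26.6|×10⁻⁶/K = 17.7×10⁻⁶/K.
Mismatch strain = Δα·ΔT = 17.7×10⁻⁶ × 150.0 = 2.65×10⁻³.

2.65×10⁻³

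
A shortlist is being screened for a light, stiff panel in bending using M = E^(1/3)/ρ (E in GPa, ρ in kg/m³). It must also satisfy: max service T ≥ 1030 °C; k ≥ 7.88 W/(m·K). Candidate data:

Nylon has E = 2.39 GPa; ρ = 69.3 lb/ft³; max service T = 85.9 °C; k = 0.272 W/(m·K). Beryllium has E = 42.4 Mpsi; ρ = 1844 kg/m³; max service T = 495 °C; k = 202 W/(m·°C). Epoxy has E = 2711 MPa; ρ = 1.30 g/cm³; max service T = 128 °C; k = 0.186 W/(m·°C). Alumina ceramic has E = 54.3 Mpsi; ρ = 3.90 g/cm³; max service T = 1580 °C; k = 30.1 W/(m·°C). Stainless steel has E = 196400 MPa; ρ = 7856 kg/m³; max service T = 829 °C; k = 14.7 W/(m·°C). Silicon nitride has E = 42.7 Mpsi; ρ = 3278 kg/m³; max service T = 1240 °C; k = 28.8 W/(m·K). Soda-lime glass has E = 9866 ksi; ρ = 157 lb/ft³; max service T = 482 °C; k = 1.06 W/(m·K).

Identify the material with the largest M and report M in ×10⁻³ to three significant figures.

Screen on constraints: max service T ≥ 1030 °C; k ≥ 7.88 W/(m·K). Survivors: alumina ceramic, silicon nitride.
Putting every candidate on a common basis:
  alumina ceramic: E = 374.4 GPa, ρ = 3900 kg/m³
  silicon nitride: E = 294.4 GPa, ρ = 3278 kg/m³
  silicon nitride: M = 2.03×10⁻³
  alumina ceramic: M = 1.85×10⁻³
The maximum is for silicon nitride.

silicon nitride, M = 2.03×10⁻³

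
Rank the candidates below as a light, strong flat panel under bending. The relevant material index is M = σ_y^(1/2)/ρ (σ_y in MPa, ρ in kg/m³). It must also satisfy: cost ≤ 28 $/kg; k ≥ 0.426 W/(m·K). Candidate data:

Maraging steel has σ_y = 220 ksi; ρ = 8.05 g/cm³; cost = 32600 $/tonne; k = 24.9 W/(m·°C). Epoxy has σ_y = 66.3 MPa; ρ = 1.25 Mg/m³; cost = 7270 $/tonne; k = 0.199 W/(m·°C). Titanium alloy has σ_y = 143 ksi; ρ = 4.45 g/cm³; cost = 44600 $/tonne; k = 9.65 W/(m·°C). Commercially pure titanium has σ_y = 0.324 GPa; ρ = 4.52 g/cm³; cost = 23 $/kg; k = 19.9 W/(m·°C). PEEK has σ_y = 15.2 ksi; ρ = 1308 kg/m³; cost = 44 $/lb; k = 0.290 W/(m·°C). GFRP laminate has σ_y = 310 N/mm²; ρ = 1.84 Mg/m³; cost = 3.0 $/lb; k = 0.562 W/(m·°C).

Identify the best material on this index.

Screen on constraints: cost ≤ 28 $/kg; k ≥ 0.426 W/(m·K). Survivors: commercially pure titanium, GFRP laminate.
After converting to SI:
  commercially pure titanium: σ_y = 324.0 MPa, ρ = 4520 kg/m³
  GFRP laminate: σ_y = 310.0 MPa, ρ = 1840 kg/m³
  GFRP laminate: M = 9.57×10⁻³
  commercially pure titanium: M = 3.98×10⁻³
GFRP laminate has the largest M.

GFRP laminate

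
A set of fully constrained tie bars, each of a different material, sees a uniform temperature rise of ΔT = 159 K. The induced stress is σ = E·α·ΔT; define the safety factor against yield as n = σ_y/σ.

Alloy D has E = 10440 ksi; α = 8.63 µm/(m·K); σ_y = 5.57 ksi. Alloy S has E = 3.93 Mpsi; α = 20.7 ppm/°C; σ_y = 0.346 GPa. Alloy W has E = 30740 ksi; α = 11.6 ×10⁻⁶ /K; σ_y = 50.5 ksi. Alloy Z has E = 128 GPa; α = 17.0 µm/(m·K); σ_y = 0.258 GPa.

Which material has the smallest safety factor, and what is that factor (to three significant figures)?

In consistent units (E in GPa, α in ×10⁻⁶/K, σ_y in MPa):
  alloy D: E = 71.98, α = 8.63, σ_y = 38.40 → σ = 98.8 MPa, n = 0.389
  alloy S: E = 27.10, α = 20.7, σ_y = 346.0 → σ = 89.2 MPa, n = 3.88
  alloy W: E = 211.9, α = 11.6, σ_y = 348.2 → σ = 391 MPa, n = 0.891
  alloy Z: E = 128.0, α = 17.0, σ_y = 258.0 → σ = 346 MPa, n = 0.746
Smallest n: alloy D with n = 0.389.

alloy D, n = 0.389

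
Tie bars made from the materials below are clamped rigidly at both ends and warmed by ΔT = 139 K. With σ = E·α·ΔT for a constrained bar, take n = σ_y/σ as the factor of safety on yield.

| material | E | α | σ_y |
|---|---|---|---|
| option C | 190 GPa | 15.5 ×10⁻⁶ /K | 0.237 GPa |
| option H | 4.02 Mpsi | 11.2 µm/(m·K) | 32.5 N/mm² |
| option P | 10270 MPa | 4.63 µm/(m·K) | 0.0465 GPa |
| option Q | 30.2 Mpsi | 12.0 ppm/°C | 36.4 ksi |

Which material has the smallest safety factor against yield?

option C

Converting E to GPa, α to ×10⁻⁶/K, σ_y to MPa, then σ and n for each:
  option C: E = 190.0, α = 15.5, σ_y = 237.0 → σ = 409 MPa, n = 0.579
  option H: E = 27.72, α = 11.2, σ_y = 32.50 → σ = 43.1 MPa, n = 0.753
  option P: E = 10.27, α = 4.63, σ_y = 46.50 → σ = 6.61 MPa, n = 7.04
  option Q: E = 208.2, α = 12.0, σ_y = 251.0 → σ = 347 MPa, n = 0.723
The minimum is option C at n = 0.579.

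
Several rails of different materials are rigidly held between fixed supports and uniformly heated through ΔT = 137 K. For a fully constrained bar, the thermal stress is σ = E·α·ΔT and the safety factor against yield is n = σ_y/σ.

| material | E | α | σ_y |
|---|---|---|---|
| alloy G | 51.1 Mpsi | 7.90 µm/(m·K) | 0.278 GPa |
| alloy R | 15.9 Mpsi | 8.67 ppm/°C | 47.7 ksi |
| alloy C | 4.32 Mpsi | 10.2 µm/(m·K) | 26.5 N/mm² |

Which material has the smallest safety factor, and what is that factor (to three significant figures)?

Per material, after unit conversion:
  alloy G: E = 352.3, α = 7.90, σ_y = 278.0 → σ = 381 MPa, n = 0.729
  alloy R: E = 109.6, α = 8.67, σ_y = 328.9 → σ = 130 MPa, n = 2.53
  alloy C: E = 29.79, α = 10.2, σ_y = 26.50 → σ = 41.6 MPa, n = 0.637
Alloy C has the lowest safety factor, n = 0.637.

alloy C, n = 0.637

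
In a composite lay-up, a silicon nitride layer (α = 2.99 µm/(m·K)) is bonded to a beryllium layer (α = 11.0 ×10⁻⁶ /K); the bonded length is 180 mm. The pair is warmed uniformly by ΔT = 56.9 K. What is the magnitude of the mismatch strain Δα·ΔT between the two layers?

4.56×10⁻⁴

Δα = |2.99 − 11.0|×10⁻⁶/K = 8.01×10⁻⁶/K.
Mismatch strain = Δα·ΔT = 8.01×10⁻⁶ × 56.9 = 4.56×10⁻⁴.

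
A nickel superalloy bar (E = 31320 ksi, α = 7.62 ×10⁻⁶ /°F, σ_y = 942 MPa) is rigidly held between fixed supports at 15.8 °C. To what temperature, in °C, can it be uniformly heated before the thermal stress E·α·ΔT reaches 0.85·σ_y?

286 °C

E = 31320 ksi = 215.9 GPa.
α = 7.62×10⁻⁶/°F × 9/5 = 13.7×10⁻⁶/K.
E·α·ΔT = 800.7 MPa ⇒ ΔT = 800.7 / (215.9×10³ × 13.7×10⁻⁶) = 270.3 K.
T = 15.8 + 270.3 = 286.1 °C.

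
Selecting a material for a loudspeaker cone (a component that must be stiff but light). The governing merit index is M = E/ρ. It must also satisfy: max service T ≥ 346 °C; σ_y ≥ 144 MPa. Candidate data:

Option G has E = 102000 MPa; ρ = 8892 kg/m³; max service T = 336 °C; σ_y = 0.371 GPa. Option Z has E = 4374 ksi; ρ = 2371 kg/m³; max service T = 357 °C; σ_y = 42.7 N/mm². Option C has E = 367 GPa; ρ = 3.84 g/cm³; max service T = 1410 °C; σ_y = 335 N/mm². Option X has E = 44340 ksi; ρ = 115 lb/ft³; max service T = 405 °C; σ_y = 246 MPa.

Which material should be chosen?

option X

Screen on constraints: max service T ≥ 346 °C; σ_y ≥ 144 MPa. Survivors: option C, option X.
Putting every candidate on a common basis:
  option C: E = 367.0 GPa, ρ = 3840 kg/m³
  option X: E = 305.7 GPa, ρ = 1842 kg/m³
  option X: M = 166 MN·m/kg
  option C: M = 95.6 MN·m/kg
Highest index: option X.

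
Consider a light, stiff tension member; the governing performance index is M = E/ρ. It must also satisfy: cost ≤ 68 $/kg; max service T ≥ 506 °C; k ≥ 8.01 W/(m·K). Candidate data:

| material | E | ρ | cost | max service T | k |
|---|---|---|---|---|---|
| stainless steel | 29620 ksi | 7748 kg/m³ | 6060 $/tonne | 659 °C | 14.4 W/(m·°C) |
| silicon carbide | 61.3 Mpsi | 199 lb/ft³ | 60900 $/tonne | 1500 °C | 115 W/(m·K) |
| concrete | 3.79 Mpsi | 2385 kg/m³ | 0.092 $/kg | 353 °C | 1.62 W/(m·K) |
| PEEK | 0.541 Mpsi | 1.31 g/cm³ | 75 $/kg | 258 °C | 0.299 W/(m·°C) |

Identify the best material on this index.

Screen on constraints: cost ≤ 68 $/kg; max service T ≥ 506 °C; k ≥ 8.01 W/(m·K). Survivors: stainless steel, silicon carbide.
In SI units:
  stainless steel: E = 204.2 GPa, ρ = 7748 kg/m³
  silicon carbide: E = 422.6 GPa, ρ = 3188 kg/m³
  silicon carbide: M = 133 MN·m/kg
  stainless steel: M = 26.4 MN·m/kg
The maximum is for silicon carbide.

silicon carbide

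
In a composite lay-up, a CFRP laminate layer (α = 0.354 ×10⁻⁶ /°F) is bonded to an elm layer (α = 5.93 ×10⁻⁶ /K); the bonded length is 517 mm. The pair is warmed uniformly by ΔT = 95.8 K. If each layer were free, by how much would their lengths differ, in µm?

CFRP laminate: α = 0.354×10⁻⁶/°F × 9/5 = 0.637×10⁻⁶/K.
Δα = |0.637 − 5.93|×10⁻⁶/K = 5.29×10⁻⁶/K.
ΔL_mismatch = Δα·L·ΔT = 5.29×10⁻⁶ × 517.0 mm × 95.8 K = 262 µm.

262 µm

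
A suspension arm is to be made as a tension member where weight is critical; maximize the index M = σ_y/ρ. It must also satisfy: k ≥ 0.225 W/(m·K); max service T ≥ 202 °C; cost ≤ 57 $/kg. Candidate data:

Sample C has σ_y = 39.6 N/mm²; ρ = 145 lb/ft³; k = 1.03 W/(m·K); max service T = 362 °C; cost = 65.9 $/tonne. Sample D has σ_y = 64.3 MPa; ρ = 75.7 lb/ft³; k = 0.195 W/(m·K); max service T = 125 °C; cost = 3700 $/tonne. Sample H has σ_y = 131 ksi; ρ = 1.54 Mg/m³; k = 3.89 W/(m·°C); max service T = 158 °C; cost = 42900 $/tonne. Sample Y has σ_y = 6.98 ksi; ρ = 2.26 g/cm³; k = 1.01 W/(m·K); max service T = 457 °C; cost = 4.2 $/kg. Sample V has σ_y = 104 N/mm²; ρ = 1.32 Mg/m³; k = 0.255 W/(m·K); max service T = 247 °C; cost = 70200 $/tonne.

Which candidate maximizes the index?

Screen on constraints: k ≥ 0.225 W/(m·K); max service T ≥ 202 °C; cost ≤ 57 $/kg. Survivors: sample C, sample Y.
In SI units:
  sample C: σ_y = 39.60 MPa, ρ = 2323 kg/m³
  sample Y: σ_y = 48.13 MPa, ρ = 2260 kg/m³
  sample Y: M = 21.3 kN·m/kg
  sample C: M = 17.0 kN·m/kg
Highest index: sample Y.

sample Y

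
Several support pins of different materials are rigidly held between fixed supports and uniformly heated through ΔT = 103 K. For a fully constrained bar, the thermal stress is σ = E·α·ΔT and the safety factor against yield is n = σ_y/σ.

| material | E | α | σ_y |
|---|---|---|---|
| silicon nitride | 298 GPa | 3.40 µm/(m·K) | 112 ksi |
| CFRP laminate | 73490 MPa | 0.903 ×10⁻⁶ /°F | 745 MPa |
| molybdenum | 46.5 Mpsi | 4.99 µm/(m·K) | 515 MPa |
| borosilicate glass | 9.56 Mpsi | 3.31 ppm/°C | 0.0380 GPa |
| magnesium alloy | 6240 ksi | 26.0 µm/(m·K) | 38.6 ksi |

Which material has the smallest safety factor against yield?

borosilicate glass

With everything in SI (GPa, ×10⁻⁶/K, MPa):
  silicon nitride: E = 298.0, α = 3.40, σ_y = 772.2 → σ = 104 MPa, n = 7.40
  CFRP laminate: E = 73.49, α = 1.63, σ_y = 745.0 → σ = 12.3 MPa, n = 60.6
  molybdenum: E = 320.6, α = 4.99, σ_y = 515.0 → σ = 165 MPa, n = 3.13
  borosilicate glass: E = 65.91, α = 3.31, σ_y = 38.00 → σ = 22.5 MPa, n = 1.69
  magnesium alloy: E = 43.02, α = 26.0, σ_y = 266.1 → σ = 115 MPa, n = 2.31
The minimum is borosilicate glass at n = 1.69.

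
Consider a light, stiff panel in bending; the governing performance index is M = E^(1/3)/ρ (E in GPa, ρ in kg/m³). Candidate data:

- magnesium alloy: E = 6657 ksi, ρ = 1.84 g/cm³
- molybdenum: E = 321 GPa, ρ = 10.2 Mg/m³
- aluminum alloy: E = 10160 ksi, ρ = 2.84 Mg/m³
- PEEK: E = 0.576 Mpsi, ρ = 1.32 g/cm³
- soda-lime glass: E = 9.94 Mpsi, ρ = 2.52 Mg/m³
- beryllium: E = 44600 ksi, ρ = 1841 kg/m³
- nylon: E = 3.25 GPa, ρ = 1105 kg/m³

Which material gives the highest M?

Normalizing units and computing the index:
  magnesium alloy: E = 45.90 GPa, ρ = 1840 kg/m³
  molybdenum: E = 321.0 GPa, ρ = 10200 kg/m³
  aluminum alloy: E = 70.05 GPa, ρ = 2840 kg/m³
  PEEK: E = 3.971 GPa, ρ = 1320 kg/m³
  soda-lime glass: E = 68.53 GPa, ρ = 2520 kg/m³
  beryllium: E = 307.5 GPa, ρ = 1841 kg/m³
  nylon: E = 3.250 GPa, ρ = 1105 kg/m³
  beryllium: M = 3.67×10⁻³
  magnesium alloy: M = 1.95×10⁻³
  soda-lime glass: M = 1.62×10⁻³
  aluminum alloy: M = 1.45×10⁻³
  nylon: M = 1.34×10⁻³
  PEEK: M = 1.20×10⁻³
  molybdenum: M = 0.671×10⁻³
Highest index: beryllium.

beryllium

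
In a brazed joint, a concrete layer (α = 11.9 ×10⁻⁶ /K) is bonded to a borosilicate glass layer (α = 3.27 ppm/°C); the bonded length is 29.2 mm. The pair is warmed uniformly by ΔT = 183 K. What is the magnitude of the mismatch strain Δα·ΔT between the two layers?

Δα = |11.9 − 3.27|×10⁻⁶/K = 8.63×10⁻⁶/K.
Mismatch strain = Δα·ΔT = 8.63×10⁻⁶ × 183.0 = 1.58×10⁻³.

1.58×10⁻³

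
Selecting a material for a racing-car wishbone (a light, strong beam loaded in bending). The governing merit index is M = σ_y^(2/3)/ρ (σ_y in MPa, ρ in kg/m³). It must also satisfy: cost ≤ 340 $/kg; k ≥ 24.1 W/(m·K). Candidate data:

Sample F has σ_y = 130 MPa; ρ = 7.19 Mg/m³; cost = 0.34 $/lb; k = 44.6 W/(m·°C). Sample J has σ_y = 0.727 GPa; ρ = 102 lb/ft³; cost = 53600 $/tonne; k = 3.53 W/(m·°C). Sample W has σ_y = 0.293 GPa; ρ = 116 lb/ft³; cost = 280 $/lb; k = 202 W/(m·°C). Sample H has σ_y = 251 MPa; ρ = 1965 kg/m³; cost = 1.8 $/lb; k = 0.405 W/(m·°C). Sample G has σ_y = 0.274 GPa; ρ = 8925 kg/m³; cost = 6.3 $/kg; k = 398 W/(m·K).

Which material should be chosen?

sample G

Screen on constraints: cost ≤ 340 $/kg; k ≥ 24.1 W/(m·K). Survivors: sample F, sample G.
Putting every candidate on a common basis:
  sample F: σ_y = 130.0 MPa, ρ = 7190 kg/m³
  sample G: σ_y = 274.0 MPa, ρ = 8925 kg/m³
  sample G: M = 4.73×10⁻³
  sample F: M = 3.57×10⁻³
Sample G ranks first.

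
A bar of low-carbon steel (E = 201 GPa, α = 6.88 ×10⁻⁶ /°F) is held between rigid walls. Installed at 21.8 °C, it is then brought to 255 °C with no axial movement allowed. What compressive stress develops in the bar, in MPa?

α = 6.88×10⁻⁶/°F × 9/5 = 12.4×10⁻⁶/K.
ΔT = 233.2 K. Constrained thermal stress σ = E·α·ΔT = 201.0×10³ MPa × 12.4×10⁻⁶ × 233.2 = 580 MPa (compressive).

580 MPa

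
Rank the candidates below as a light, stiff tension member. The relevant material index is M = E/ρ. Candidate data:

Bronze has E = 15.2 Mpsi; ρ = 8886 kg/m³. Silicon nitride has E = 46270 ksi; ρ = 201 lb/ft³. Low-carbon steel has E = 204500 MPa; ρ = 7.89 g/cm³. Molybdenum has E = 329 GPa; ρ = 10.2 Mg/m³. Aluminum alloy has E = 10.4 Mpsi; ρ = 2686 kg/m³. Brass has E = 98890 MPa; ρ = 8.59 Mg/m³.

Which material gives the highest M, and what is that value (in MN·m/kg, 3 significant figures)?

In SI units:
  bronze: E = 104.8 GPa, ρ = 8886 kg/m³
  silicon nitride: E = 319.0 GPa, ρ = 3220 kg/m³
  low-carbon steel: E = 204.5 GPa, ρ = 7890 kg/m³
  molybdenum: E = 329.0 GPa, ρ = 10200 kg/m³
  aluminum alloy: E = 71.71 GPa, ρ = 2686 kg/m³
  brass: E = 98.89 GPa, ρ = 8590 kg/m³
  silicon nitride: M = 99.1 MN·m/kg
  molybdenum: M = 32.3 MN·m/kg
  aluminum alloy: M = 26.7 MN·m/kg
  low-carbon steel: M = 25.9 MN·m/kg
  bronze: M = 11.8 MN·m/kg
  brass: M = 11.5 MN·m/kg
Silicon nitride has the largest M.

silicon nitride, M = 99.1 MN·m/kg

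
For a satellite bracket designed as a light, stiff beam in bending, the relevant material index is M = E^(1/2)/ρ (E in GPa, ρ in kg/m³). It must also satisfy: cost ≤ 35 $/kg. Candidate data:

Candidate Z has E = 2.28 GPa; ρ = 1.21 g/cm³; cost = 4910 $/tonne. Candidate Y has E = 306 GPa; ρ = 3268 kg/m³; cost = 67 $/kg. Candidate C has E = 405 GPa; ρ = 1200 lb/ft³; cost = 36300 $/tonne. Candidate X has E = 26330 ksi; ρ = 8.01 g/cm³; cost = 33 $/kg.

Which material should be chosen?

candidate X

Screen on constraints: cost ≤ 35 $/kg. Survivors: candidate Z, candidate X.
Convert each candidate to consistent units, then evaluate M:
  candidate Z: E = 2.280 GPa, ρ = 1210 kg/m³
  candidate X: E = 181.5 GPa, ρ = 8010 kg/m³
  candidate X: M = 1.68×10⁻³
  candidate Z: M = 1.25×10⁻³
Highest index: candidate X.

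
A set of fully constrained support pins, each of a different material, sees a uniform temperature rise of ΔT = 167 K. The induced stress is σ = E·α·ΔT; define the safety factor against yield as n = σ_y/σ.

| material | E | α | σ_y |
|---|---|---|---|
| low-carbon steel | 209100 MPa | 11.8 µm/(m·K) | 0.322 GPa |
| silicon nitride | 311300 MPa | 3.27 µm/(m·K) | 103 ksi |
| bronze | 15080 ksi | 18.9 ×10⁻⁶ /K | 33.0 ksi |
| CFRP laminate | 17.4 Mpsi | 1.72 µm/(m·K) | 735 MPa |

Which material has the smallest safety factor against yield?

Converting E to GPa, α to ×10⁻⁶/K, σ_y to MPa, then σ and n for each:
  low-carbon steel: E = 209.1, α = 11.8, σ_y = 322.0 → σ = 412 MPa, n = 0.781
  silicon nitride: E = 311.3, α = 3.27, σ_y = 710.2 → σ = 170 MPa, n = 4.18
  bronze: E = 104.0, α = 18.9, σ_y = 227.5 → σ = 328 MPa, n = 0.693
  CFRP laminate: E = 120.0, α = 1.72, σ_y = 735.0 → σ = 34.5 MPa, n = 21.3
The minimum is bronze at n = 0.693.

bronze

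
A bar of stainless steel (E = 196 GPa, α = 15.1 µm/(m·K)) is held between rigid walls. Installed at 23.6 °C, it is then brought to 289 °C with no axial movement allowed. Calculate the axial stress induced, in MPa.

785 MPa

ΔT = 265.4 K. Constrained thermal stress σ = E·α·ΔT = 196.0×10³ MPa × 15.1×10⁻⁶ × 265.4 = 785 MPa (compressive).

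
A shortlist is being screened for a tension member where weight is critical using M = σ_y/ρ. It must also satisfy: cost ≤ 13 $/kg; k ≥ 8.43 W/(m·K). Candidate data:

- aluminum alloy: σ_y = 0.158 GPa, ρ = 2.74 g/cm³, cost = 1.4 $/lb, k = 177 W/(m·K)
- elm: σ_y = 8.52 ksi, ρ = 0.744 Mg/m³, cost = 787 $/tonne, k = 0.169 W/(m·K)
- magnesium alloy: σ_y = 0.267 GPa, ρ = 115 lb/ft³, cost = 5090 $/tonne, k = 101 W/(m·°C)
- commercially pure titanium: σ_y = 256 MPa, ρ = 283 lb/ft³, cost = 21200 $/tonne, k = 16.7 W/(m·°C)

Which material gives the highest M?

Screen on constraints: cost ≤ 13 $/kg; k ≥ 8.43 W/(m·K). Survivors: aluminum alloy, magnesium alloy.
In SI units:
  aluminum alloy: σ_y = 158.0 MPa, ρ = 2740 kg/m³
  magnesium alloy: σ_y = 267.0 MPa, ρ = 1842 kg/m³
  magnesium alloy: M = 145 kN·m/kg
  aluminum alloy: M = 57.7 kN·m/kg
The maximum is for magnesium alloy.

magnesium alloy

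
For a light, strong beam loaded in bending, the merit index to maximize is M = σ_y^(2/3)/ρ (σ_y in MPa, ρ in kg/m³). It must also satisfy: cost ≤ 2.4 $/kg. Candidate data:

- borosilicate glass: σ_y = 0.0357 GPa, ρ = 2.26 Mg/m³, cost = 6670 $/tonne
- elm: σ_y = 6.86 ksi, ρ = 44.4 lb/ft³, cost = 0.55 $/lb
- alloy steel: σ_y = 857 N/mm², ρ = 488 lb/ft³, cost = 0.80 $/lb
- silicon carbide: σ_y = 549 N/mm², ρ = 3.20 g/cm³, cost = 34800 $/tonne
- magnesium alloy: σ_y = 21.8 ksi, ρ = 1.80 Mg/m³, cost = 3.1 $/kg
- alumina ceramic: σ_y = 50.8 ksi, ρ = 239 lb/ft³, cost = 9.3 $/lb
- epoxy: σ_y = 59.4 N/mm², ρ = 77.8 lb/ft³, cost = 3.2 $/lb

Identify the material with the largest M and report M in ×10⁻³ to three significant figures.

Screen on constraints: cost ≤ 2.4 $/kg. Survivors: elm, alloy steel.
In SI units:
  elm: σ_y = 47.30 MPa, ρ = 711.2 kg/m³
  alloy steel: σ_y = 857.0 MPa, ρ = 7817 kg/m³
  elm: M = 18.4×10⁻³
  alloy steel: M = 11.5×10⁻³
Highest index: elm.

elm, M = 18.4×10⁻³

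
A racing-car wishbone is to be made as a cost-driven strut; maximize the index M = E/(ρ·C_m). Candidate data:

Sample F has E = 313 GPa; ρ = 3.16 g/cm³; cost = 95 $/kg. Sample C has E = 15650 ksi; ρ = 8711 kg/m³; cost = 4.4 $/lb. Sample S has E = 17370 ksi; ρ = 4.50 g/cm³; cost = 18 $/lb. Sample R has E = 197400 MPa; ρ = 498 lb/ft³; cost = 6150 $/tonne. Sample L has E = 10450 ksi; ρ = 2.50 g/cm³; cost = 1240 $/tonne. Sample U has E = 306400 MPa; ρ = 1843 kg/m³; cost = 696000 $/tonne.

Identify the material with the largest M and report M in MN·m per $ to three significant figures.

Convert each candidate to consistent units, then evaluate M:
  sample F: E = 313.0 GPa, ρ = 3160 kg/m³, cost = 95.00 $/kg
  sample C: E = 107.9 GPa, ρ = 8711 kg/m³, cost = 9.700 $/kg
  sample S: E = 119.8 GPa, ρ = 4500 kg/m³, cost = 39.68 $/kg
  sample R: E = 197.4 GPa, ρ = 7977 kg/m³, cost = 6.150 $/kg
  sample L: E = 72.05 GPa, ρ = 2500 kg/m³, cost = 1.240 $/kg
  sample U: E = 306.4 GPa, ρ = 1843 kg/m³, cost = 696.0 $/kg
  sample L: M = 23.2 MN·m per $
  sample R: M = 4.02 MN·m per $
  sample C: M = 1.28 MN·m per $
  sample F: M = 1.04 MN·m per $
  sample S: M = 0.671 MN·m per $
  sample U: M = 0.239 MN·m per $
Sample L ranks first.

sample L, M = 23.2 MN·m per $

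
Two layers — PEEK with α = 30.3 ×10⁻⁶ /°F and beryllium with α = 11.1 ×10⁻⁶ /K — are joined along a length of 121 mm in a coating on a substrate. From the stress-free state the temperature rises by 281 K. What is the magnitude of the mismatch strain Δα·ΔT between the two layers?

PEEK: α = 30.3×10⁻⁶/°F × 9/5 = 54.5×10⁻⁶/K.
Δα = |54.5 − 11.1|×10⁻⁶/K = 43.4×10⁻⁶/K.
Mismatch strain = Δα·ΔT = 43.4×10⁻⁶ × 281.0 = 0.0122.

0.0122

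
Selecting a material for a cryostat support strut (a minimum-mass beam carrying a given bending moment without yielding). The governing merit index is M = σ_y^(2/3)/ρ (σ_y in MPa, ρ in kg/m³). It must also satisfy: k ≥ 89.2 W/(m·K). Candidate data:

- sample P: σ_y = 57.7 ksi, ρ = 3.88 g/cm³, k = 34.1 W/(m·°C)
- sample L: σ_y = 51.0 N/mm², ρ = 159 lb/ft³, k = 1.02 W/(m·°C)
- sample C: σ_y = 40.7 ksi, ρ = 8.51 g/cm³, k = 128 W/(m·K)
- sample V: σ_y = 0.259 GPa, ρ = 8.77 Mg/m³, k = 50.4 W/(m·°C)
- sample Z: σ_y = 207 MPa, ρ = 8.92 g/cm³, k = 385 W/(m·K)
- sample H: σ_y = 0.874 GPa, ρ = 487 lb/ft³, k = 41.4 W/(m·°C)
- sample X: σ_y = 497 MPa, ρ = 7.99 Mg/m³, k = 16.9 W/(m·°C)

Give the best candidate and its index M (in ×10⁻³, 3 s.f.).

Screen on constraints: k ≥ 89.2 W/(m·K). Survivors: sample C, sample Z.
Putting every candidate on a common basis:
  sample C: σ_y = 280.6 MPa, ρ = 8510 kg/m³
  sample Z: σ_y = 207.0 MPa, ρ = 8920 kg/m³
  sample C: M = 5.04×10⁻³
  sample Z: M = 3.92×10⁻³
Sample C ranks first.

sample C, M = 5.04×10⁻³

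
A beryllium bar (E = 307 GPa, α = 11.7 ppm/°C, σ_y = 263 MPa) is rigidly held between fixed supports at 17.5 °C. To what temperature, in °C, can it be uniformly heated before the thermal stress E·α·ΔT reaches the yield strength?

90.7 °C

E·α·ΔT = 263.0 MPa ⇒ ΔT = 263.0 / (307.0×10³ × 11.7×10⁻⁶) = 73.22 K.
T = 17.5 + 73.22 = 90.72 °C.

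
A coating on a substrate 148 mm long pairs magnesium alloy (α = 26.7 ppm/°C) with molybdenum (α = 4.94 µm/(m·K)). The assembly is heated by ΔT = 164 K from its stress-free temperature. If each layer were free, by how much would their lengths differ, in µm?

Δα = |26.7 − 4.94|×10⁻⁶/K = 21.8×10⁻⁶/K.
ΔL_mismatch = Δα·L·ΔT = 21.8×10⁻⁶ × 148.0 mm × 164.0 K = 528 µm.

528 µm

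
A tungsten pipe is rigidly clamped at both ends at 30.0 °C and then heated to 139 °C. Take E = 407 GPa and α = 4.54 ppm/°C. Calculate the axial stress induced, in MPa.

ΔT = 109.0 K. Constrained thermal stress σ = E·α·ΔT = 407.0×10³ MPa × 4.54×10⁻⁶ × 109.0 = 201 MPa (compressive).

201 MPa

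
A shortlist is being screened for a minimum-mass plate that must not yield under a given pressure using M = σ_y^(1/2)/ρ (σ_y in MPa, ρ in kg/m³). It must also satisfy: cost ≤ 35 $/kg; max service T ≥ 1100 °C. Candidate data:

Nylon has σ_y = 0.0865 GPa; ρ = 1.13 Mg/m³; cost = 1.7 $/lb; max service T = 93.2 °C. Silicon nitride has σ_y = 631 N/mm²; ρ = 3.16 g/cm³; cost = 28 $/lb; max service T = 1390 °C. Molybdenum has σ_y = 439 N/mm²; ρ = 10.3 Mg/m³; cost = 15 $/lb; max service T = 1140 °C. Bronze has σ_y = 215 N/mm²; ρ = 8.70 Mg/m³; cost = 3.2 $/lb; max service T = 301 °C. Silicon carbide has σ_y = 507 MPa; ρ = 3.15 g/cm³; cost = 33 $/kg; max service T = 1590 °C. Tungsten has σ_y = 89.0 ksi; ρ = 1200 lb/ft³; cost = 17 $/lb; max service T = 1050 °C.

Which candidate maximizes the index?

silicon carbide

Screen on constraints: cost ≤ 35 $/kg; max service T ≥ 1100 °C. Survivors: molybdenum, silicon carbide.
After converting to SI:
  molybdenum: σ_y = 439.0 MPa, ρ = 10300 kg/m³
  silicon carbide: σ_y = 507.0 MPa, ρ = 3150 kg/m³
  silicon carbide: M = 7.15×10⁻³
  molybdenum: M = 2.03×10⁻³
The maximum is for silicon carbide.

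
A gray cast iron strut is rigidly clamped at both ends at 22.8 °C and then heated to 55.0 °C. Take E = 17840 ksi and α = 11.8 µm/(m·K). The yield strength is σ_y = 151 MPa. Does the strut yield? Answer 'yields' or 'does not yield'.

E = 17840 ksi = 123.0 GPa.
ΔT = 32.20 K. Constrained thermal stress σ = E·α·ΔT = 123.0×10³ MPa × 11.8×10⁻⁶ × 32.20 = 46.7 MPa (compressive).
Compare to σ_y = 151 MPa: σ < σ_y, so it does not yield.

does not yield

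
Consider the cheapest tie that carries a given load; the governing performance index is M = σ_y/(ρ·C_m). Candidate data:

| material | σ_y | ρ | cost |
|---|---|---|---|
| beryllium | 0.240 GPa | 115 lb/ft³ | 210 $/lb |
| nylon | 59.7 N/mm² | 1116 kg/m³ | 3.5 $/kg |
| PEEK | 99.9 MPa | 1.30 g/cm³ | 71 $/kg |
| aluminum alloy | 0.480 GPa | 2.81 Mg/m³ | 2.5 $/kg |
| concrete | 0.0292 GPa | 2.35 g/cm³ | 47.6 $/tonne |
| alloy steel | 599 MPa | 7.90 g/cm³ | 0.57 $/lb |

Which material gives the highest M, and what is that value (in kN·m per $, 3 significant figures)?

concrete, M = 261 kN·m per $

After converting to SI:
  beryllium: σ_y = 240.0 MPa, ρ = 1842 kg/m³, cost = 463.0 $/kg
  nylon: σ_y = 59.70 MPa, ρ = 1116 kg/m³, cost = 3.500 $/kg
  PEEK: σ_y = 99.90 MPa, ρ = 1300 kg/m³, cost = 71.00 $/kg
  aluminum alloy: σ_y = 480.0 MPa, ρ = 2810 kg/m³, cost = 2.500 $/kg
  concrete: σ_y = 29.20 MPa, ρ = 2350 kg/m³, cost = 0.04760 $/kg
  alloy steel: σ_y = 599.0 MPa, ρ = 7900 kg/m³, cost = 1.257 $/kg
  concrete: M = 261 kN·m per $
  aluminum alloy: M = 68.3 kN·m per $
  alloy steel: M = 60.3 kN·m per $
  nylon: M = 15.3 kN·m per $
  PEEK: M = 1.08 kN·m per $
  beryllium: M = 0.281 kN·m per $
Highest index: concrete.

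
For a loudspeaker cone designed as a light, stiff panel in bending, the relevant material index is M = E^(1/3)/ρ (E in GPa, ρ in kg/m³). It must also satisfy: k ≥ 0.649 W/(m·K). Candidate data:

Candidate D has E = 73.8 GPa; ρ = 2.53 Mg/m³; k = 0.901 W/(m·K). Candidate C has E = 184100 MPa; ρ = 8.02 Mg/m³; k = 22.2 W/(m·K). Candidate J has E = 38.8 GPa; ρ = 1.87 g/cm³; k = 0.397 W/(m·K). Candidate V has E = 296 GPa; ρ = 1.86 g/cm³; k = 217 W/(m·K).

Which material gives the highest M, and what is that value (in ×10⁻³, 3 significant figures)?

candidate V, M = 3.58×10⁻³

Screen on constraints: k ≥ 0.649 W/(m·K). Survivors: candidate D, candidate C, candidate V.
Putting every candidate on a common basis:
  candidate D: E = 73.80 GPa, ρ = 2530 kg/m³
  candidate C: E = 184.1 GPa, ρ = 8020 kg/m³
  candidate V: E = 296.0 GPa, ρ = 1860 kg/m³
  candidate V: M = 3.58×10⁻³
  candidate D: M = 1.66×10⁻³
  candidate C: M = 0.709×10⁻³
Candidate V has the largest M.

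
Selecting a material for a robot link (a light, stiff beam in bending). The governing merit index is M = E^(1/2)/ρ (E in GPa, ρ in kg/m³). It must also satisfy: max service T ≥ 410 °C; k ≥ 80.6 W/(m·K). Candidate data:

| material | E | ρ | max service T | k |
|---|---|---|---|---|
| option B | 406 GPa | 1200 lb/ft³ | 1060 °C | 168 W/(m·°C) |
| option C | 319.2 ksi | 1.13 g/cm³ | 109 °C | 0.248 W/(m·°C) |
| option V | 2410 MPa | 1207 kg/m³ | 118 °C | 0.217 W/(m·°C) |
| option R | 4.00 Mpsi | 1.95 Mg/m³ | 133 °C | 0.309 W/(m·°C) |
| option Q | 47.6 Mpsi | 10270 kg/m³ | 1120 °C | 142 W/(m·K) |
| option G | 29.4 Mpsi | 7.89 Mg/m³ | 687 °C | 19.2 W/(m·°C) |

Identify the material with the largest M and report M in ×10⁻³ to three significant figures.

Screen on constraints: max service T ≥ 410 °C; k ≥ 80.6 W/(m·K). Survivors: option B, option Q.
In SI units:
  option B: E = 406.0 GPa, ρ = 19220 kg/m³
  option Q: E = 328.2 GPa, ρ = 10270 kg/m³
  option Q: M = 1.76×10⁻³
  option B: M = 1.05×10⁻³
Option Q has the largest M.

option Q, M = 1.76×10⁻³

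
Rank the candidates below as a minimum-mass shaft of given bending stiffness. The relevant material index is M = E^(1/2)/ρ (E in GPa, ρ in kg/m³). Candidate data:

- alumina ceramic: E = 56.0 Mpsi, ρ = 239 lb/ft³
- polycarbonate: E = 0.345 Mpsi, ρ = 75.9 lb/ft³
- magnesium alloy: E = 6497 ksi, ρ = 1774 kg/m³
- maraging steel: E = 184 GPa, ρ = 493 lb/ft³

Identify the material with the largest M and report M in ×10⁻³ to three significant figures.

alumina ceramic, M = 5.13×10⁻³

Convert each candidate to consistent units, then evaluate M:
  alumina ceramic: E = 386.1 GPa, ρ = 3828 kg/m³
  polycarbonate: E = 2.379 GPa, ρ = 1216 kg/m³
  magnesium alloy: E = 44.80 GPa, ρ = 1774 kg/m³
  maraging steel: E = 184.0 GPa, ρ = 7897 kg/m³
  alumina ceramic: M = 5.13×10⁻³
  magnesium alloy: M = 3.77×10⁻³
  maraging steel: M = 1.72×10⁻³
  polycarbonate: M = 1.27×10⁻³
Highest index: alumina ceramic.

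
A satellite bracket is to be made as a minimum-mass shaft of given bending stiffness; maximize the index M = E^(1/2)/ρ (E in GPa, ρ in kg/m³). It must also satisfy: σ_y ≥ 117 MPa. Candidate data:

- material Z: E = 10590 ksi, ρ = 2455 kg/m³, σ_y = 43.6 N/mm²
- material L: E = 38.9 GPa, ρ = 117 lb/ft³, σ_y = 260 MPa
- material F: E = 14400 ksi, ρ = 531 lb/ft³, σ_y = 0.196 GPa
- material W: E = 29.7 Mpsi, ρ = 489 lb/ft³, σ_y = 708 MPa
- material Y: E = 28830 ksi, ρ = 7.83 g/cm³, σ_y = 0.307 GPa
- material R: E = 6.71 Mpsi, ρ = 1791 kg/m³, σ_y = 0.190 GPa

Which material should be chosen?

Screen on constraints: σ_y ≥ 117 MPa. Survivors: material L, material F, material W, material Y, material R.
Normalizing units and computing the index:
  material L: E = 38.90 GPa, ρ = 1874 kg/m³
  material F: E = 99.28 GPa, ρ = 8506 kg/m³
  material W: E = 204.8 GPa, ρ = 7833 kg/m³
  material Y: E = 198.8 GPa, ρ = 7830 kg/m³
  material R: E = 46.26 GPa, ρ = 1791 kg/m³
  material R: M = 3.80×10⁻³
  material L: M = 3.33×10⁻³
  material W: M = 1.83×10⁻³
  material Y: M = 1.80×10⁻³
  material F: M = 1.17×10⁻³
Highest index: material R.

material R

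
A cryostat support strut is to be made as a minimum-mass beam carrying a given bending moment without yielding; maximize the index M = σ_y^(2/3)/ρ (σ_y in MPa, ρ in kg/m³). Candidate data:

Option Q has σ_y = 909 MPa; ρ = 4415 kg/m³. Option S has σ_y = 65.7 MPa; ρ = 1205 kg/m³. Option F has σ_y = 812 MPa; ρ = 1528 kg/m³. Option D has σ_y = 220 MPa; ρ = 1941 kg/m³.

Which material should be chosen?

option F

Per-candidate index values:
  option F: M = 57.0×10⁻³
  option Q: M = 21.3×10⁻³
  option D: M = 18.8×10⁻³
  option S: M = 13.5×10⁻³
Highest index: option F.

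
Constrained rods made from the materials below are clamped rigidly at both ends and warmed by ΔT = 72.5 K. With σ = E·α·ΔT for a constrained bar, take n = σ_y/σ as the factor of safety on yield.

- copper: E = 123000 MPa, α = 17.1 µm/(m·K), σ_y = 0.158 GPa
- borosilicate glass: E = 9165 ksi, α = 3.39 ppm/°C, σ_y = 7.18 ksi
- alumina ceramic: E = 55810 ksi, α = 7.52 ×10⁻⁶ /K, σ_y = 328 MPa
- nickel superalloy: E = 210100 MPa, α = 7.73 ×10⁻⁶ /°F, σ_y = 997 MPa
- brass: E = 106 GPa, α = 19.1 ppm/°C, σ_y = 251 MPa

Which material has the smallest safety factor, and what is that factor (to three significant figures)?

copper, n = 1.04

Per material, after unit conversion:
  copper: E = 123.0, α = 17.1, σ_y = 158.0 → σ = 152 MPa, n = 1.04
  borosilicate glass: E = 63.19, α = 3.39, σ_y = 49.50 → σ = 15.5 MPa, n = 3.19
  alumina ceramic: E = 384.8, α = 7.52, σ_y = 328.0 → σ = 210 MPa, n = 1.56
  nickel superalloy: E = 210.1, α = 13.9, σ_y = 997.0 → σ = 212 MPa, n = 4.70
  brass: E = 106.0, α = 19.1, σ_y = 251.0 → σ = 147 MPa, n = 1.71
Smallest n: copper with n = 1.04.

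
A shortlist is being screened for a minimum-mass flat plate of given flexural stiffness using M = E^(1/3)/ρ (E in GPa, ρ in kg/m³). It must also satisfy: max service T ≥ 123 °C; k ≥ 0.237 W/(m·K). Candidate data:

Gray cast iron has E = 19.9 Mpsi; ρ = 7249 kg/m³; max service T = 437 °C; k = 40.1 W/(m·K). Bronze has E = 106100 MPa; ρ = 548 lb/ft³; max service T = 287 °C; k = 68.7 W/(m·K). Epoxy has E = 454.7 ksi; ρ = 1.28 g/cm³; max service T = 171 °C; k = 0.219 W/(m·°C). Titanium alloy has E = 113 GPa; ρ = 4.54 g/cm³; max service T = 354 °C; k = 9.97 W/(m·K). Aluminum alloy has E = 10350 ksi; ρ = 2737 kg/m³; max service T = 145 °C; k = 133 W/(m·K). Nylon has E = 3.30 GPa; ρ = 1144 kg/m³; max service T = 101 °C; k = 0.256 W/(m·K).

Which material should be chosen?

Screen on constraints: max service T ≥ 123 °C; k ≥ 0.237 W/(m·K). Survivors: gray cast iron, bronze, titanium alloy, aluminum alloy.
After converting to SI:
  gray cast iron: E = 137.2 GPa, ρ = 7249 kg/m³
  bronze: E = 106.1 GPa, ρ = 8778 kg/m³
  titanium alloy: E = 113.0 GPa, ρ = 4540 kg/m³
  aluminum alloy: E = 71.36 GPa, ρ = 2737 kg/m³
  aluminum alloy: M = 1.52×10⁻³
  titanium alloy: M = 1.06×10⁻³
  gray cast iron: M = 0.712×10⁻³
  bronze: M = 0.539×10⁻³
The maximum is for aluminum alloy.

aluminum alloy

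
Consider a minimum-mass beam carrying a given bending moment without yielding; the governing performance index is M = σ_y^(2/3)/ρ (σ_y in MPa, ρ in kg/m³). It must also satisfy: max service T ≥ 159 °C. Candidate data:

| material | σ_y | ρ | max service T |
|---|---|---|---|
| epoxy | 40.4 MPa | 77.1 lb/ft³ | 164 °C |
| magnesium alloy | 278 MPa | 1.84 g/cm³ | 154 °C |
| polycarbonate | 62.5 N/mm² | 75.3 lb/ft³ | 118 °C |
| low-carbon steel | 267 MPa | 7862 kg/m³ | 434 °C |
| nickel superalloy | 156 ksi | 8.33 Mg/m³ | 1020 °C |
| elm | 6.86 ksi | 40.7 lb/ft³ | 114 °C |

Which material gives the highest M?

Screen on constraints: max service T ≥ 159 °C. Survivors: epoxy, low-carbon steel, nickel superalloy.
Normalizing units and computing the index:
  epoxy: σ_y = 40.40 MPa, ρ = 1235 kg/m³
  low-carbon steel: σ_y = 267.0 MPa, ρ = 7862 kg/m³
  nickel superalloy: σ_y = 1076 MPa, ρ = 8330 kg/m³
  nickel superalloy: M = 12.6×10⁻³
  epoxy: M = 9.53×10⁻³
  low-carbon steel: M = 5.27×10⁻³
Nickel superalloy ranks first.

nickel superalloy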